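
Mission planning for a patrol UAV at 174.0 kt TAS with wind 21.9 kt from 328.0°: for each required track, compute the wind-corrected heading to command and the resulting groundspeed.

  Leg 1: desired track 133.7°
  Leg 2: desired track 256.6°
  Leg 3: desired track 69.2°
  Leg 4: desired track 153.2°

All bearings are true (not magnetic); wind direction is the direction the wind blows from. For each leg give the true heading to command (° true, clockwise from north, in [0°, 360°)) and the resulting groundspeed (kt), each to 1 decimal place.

Leg 1: heading=131.9°, groundspeed=195.1 kt
Leg 2: heading=263.5°, groundspeed=165.8 kt
Leg 3: heading=62.1°, groundspeed=176.9 kt
Leg 4: heading=153.9°, groundspeed=195.8 kt

Leg 1: desired track 133.7°; wind correction -1.8° → command heading 131.9°, groundspeed 195.1 kt
Leg 2: desired track 256.6°; wind correction +6.9° → command heading 263.5°, groundspeed 165.8 kt
Leg 3: desired track 69.2°; wind correction -7.1° → command heading 62.1°, groundspeed 176.9 kt
Leg 4: desired track 153.2°; wind correction +0.7° → command heading 153.9°, groundspeed 195.8 kt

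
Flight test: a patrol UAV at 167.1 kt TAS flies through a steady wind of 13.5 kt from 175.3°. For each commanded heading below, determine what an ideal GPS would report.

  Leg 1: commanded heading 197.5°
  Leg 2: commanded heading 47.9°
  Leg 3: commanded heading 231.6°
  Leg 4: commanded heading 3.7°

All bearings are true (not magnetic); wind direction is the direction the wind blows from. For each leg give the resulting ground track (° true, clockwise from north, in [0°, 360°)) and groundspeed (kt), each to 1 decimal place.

Leg 1: track=199.4°, groundspeed=154.7 kt
Leg 2: track=44.4°, groundspeed=175.6 kt
Leg 3: track=235.6°, groundspeed=160.0 kt
Leg 4: track=3.1°, groundspeed=180.5 kt

Leg 1: heading 197.5°; drift +1.9° → track 199.4°, groundspeed 154.7 kt
Leg 2: heading 47.9°; drift -3.5° → track 44.4°, groundspeed 175.6 kt
Leg 3: heading 231.6°; drift +4.0° → track 235.6°, groundspeed 160.0 kt
Leg 4: heading 3.7°; drift -0.6° → track 3.1°, groundspeed 180.5 kt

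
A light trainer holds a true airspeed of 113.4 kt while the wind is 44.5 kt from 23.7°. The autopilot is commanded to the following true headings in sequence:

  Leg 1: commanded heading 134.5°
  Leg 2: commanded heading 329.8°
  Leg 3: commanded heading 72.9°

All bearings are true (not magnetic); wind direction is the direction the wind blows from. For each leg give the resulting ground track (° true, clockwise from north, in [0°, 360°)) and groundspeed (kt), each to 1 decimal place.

Leg 1: heading 134.5°; drift +17.8° → track 152.3°, groundspeed 135.7 kt
Leg 2: heading 329.8°; drift -22.4° → track 307.4°, groundspeed 94.3 kt
Leg 3: heading 72.9°; drift +21.8° → track 94.7°, groundspeed 90.8 kt

Leg 1: track=152.3°, groundspeed=135.7 kt
Leg 2: track=307.4°, groundspeed=94.3 kt
Leg 3: track=94.7°, groundspeed=90.8 kt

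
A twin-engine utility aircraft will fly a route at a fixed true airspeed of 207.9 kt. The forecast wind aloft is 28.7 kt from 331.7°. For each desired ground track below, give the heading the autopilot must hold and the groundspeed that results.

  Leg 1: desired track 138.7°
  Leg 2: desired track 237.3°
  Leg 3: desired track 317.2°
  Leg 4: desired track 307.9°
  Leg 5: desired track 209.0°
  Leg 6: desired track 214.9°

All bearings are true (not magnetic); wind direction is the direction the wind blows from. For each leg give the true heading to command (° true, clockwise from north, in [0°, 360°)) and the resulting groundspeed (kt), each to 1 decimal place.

Leg 1: desired track 138.7°; wind correction -1.8° → command heading 136.9°, groundspeed 235.8 kt
Leg 2: desired track 237.3°; wind correction +7.9° → command heading 245.2°, groundspeed 208.1 kt
Leg 3: desired track 317.2°; wind correction +2.0° → command heading 319.2°, groundspeed 180.0 kt
Leg 4: desired track 307.9°; wind correction +3.2° → command heading 311.1°, groundspeed 181.3 kt
Leg 5: desired track 209.0°; wind correction +6.7° → command heading 215.7°, groundspeed 222.0 kt
Leg 6: desired track 214.9°; wind correction +7.1° → command heading 222.0°, groundspeed 219.3 kt

Leg 1: heading=136.9°, groundspeed=235.8 kt
Leg 2: heading=245.2°, groundspeed=208.1 kt
Leg 3: heading=319.2°, groundspeed=180.0 kt
Leg 4: heading=311.1°, groundspeed=181.3 kt
Leg 5: heading=215.7°, groundspeed=222.0 kt
Leg 6: heading=222.0°, groundspeed=219.3 kt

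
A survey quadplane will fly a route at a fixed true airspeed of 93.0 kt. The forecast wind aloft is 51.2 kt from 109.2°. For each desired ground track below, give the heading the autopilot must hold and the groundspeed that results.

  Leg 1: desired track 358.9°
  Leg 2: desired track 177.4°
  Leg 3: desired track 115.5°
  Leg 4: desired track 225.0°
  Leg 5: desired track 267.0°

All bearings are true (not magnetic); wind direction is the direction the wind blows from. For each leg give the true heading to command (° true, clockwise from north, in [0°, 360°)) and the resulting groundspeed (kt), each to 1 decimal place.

Leg 1: heading=30.0°, groundspeed=97.4 kt
Leg 2: heading=146.7°, groundspeed=60.9 kt
Leg 3: heading=112.0°, groundspeed=41.9 kt
Leg 4: heading=195.3°, groundspeed=103.1 kt
Leg 5: heading=255.0°, groundspeed=138.4 kt

Leg 1: desired track 358.9°; wind correction +31.1° → command heading 30.0°, groundspeed 97.4 kt
Leg 2: desired track 177.4°; wind correction -30.7° → command heading 146.7°, groundspeed 60.9 kt
Leg 3: desired track 115.5°; wind correction -3.5° → command heading 112.0°, groundspeed 41.9 kt
Leg 4: desired track 225.0°; wind correction -29.7° → command heading 195.3°, groundspeed 103.1 kt
Leg 5: desired track 267.0°; wind correction -12.0° → command heading 255.0°, groundspeed 138.4 kt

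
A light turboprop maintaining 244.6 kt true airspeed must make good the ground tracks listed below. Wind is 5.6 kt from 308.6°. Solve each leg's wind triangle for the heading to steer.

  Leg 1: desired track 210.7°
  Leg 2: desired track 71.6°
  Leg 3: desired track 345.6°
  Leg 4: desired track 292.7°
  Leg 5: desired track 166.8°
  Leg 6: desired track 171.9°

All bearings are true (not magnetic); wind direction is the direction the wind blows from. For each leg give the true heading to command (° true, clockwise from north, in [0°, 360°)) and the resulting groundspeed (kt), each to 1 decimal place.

Leg 1: desired track 210.7°; wind correction +1.3° → command heading 212.0°, groundspeed 245.3 kt
Leg 2: desired track 71.6°; wind correction -1.1° → command heading 70.5°, groundspeed 247.6 kt
Leg 3: desired track 345.6°; wind correction -0.8° → command heading 344.8°, groundspeed 240.1 kt
Leg 4: desired track 292.7°; wind correction +0.4° → command heading 293.1°, groundspeed 239.2 kt
Leg 5: desired track 166.8°; wind correction +0.8° → command heading 167.6°, groundspeed 249.0 kt
Leg 6: desired track 171.9°; wind correction +0.9° → command heading 172.8°, groundspeed 248.6 kt

Leg 1: heading=212.0°, groundspeed=245.3 kt
Leg 2: heading=70.5°, groundspeed=247.6 kt
Leg 3: heading=344.8°, groundspeed=240.1 kt
Leg 4: heading=293.1°, groundspeed=239.2 kt
Leg 5: heading=167.6°, groundspeed=249.0 kt
Leg 6: heading=172.8°, groundspeed=248.6 kt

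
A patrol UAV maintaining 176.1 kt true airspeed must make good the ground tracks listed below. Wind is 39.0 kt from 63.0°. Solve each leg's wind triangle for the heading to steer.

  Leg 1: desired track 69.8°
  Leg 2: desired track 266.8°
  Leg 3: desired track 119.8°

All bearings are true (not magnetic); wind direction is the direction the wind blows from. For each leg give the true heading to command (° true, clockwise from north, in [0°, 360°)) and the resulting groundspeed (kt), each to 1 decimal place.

Leg 1: heading=68.3°, groundspeed=137.3 kt
Leg 2: heading=271.9°, groundspeed=211.1 kt
Leg 3: heading=109.1°, groundspeed=151.7 kt

Leg 1: desired track 69.8°; wind correction -1.5° → command heading 68.3°, groundspeed 137.3 kt
Leg 2: desired track 266.8°; wind correction +5.1° → command heading 271.9°, groundspeed 211.1 kt
Leg 3: desired track 119.8°; wind correction -10.7° → command heading 109.1°, groundspeed 151.7 kt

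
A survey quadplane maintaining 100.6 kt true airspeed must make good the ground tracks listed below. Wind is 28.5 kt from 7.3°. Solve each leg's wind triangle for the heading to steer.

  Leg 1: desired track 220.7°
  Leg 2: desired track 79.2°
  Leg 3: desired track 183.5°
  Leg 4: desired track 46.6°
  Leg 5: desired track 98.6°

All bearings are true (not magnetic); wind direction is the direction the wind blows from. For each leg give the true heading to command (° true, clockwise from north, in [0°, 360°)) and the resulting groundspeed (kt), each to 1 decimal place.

Leg 1: desired track 220.7°; wind correction +9.0° → command heading 229.7°, groundspeed 123.2 kt
Leg 2: desired track 79.2°; wind correction -15.6° → command heading 63.6°, groundspeed 88.0 kt
Leg 3: desired track 183.5°; wind correction -1.1° → command heading 182.4°, groundspeed 129.0 kt
Leg 4: desired track 46.6°; wind correction -10.3° → command heading 36.3°, groundspeed 76.9 kt
Leg 5: desired track 98.6°; wind correction -16.5° → command heading 82.1°, groundspeed 97.1 kt

Leg 1: heading=229.7°, groundspeed=123.2 kt
Leg 2: heading=63.6°, groundspeed=88.0 kt
Leg 3: heading=182.4°, groundspeed=129.0 kt
Leg 4: heading=36.3°, groundspeed=76.9 kt
Leg 5: heading=82.1°, groundspeed=97.1 kt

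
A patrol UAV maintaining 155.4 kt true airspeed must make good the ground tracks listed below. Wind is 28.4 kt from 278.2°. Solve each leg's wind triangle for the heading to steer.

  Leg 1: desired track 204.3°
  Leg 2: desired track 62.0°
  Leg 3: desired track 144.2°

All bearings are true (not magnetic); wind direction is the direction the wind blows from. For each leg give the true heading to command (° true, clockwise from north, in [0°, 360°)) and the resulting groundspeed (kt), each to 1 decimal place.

Leg 1: heading=214.4°, groundspeed=145.1 kt
Leg 2: heading=55.8°, groundspeed=177.4 kt
Leg 3: heading=151.8°, groundspeed=173.8 kt

Leg 1: desired track 204.3°; wind correction +10.1° → command heading 214.4°, groundspeed 145.1 kt
Leg 2: desired track 62.0°; wind correction -6.2° → command heading 55.8°, groundspeed 177.4 kt
Leg 3: desired track 144.2°; wind correction +7.6° → command heading 151.8°, groundspeed 173.8 kt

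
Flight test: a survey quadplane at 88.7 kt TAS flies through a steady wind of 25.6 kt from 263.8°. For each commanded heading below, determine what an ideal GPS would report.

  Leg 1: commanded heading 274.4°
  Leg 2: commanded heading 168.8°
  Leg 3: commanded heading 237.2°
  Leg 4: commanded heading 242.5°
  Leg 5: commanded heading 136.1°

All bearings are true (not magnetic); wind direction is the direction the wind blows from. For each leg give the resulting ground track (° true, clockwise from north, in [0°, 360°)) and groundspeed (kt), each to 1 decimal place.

Leg 1: track=278.6°, groundspeed=63.7 kt
Leg 2: track=153.1°, groundspeed=94.4 kt
Leg 3: track=227.3°, groundspeed=66.8 kt
Leg 4: track=234.3°, groundspeed=65.5 kt
Leg 5: track=125.1°, groundspeed=106.3 kt

Leg 1: heading 274.4°; drift +4.2° → track 278.6°, groundspeed 63.7 kt
Leg 2: heading 168.8°; drift -15.7° → track 153.1°, groundspeed 94.4 kt
Leg 3: heading 237.2°; drift -9.9° → track 227.3°, groundspeed 66.8 kt
Leg 4: heading 242.5°; drift -8.2° → track 234.3°, groundspeed 65.5 kt
Leg 5: heading 136.1°; drift -11.0° → track 125.1°, groundspeed 106.3 kt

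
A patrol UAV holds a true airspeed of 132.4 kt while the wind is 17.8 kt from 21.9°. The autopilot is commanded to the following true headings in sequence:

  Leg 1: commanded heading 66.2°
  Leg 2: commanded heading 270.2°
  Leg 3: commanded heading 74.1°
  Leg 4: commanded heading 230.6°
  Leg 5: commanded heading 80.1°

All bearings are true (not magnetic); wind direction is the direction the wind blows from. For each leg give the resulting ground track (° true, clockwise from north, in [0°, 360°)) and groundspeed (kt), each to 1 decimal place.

Leg 1: heading 66.2°; drift +5.9° → track 72.1°, groundspeed 120.3 kt
Leg 2: heading 270.2°; drift -6.8° → track 263.4°, groundspeed 140.0 kt
Leg 3: heading 74.1°; drift +6.6° → track 80.7°, groundspeed 122.3 kt
Leg 4: heading 230.6°; drift -3.3° → track 227.3°, groundspeed 148.3 kt
Leg 5: heading 80.1°; drift +7.0° → track 87.1°, groundspeed 123.9 kt

Leg 1: track=72.1°, groundspeed=120.3 kt
Leg 2: track=263.4°, groundspeed=140.0 kt
Leg 3: track=80.7°, groundspeed=122.3 kt
Leg 4: track=227.3°, groundspeed=148.3 kt
Leg 5: track=87.1°, groundspeed=123.9 kt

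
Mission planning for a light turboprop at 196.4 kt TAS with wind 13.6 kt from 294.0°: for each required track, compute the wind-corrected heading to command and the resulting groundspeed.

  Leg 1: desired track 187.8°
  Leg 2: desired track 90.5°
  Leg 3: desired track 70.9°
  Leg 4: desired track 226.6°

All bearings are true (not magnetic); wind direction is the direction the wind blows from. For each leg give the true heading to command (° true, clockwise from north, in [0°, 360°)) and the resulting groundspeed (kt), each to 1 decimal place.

Leg 1: heading=191.6°, groundspeed=199.8 kt
Leg 2: heading=88.9°, groundspeed=208.8 kt
Leg 3: heading=68.2°, groundspeed=206.1 kt
Leg 4: heading=230.3°, groundspeed=190.8 kt

Leg 1: desired track 187.8°; wind correction +3.8° → command heading 191.6°, groundspeed 199.8 kt
Leg 2: desired track 90.5°; wind correction -1.6° → command heading 88.9°, groundspeed 208.8 kt
Leg 3: desired track 70.9°; wind correction -2.7° → command heading 68.2°, groundspeed 206.1 kt
Leg 4: desired track 226.6°; wind correction +3.7° → command heading 230.3°, groundspeed 190.8 kt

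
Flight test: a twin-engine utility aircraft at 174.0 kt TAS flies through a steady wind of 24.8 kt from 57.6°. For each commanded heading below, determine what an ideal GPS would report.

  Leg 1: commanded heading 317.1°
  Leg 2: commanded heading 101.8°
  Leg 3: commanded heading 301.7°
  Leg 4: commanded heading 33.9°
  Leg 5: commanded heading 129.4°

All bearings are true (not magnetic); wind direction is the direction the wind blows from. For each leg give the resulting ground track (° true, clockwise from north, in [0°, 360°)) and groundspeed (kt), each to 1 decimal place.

Leg 1: track=309.3°, groundspeed=180.2 kt
Leg 2: track=108.1°, groundspeed=157.2 kt
Leg 3: track=294.8°, groundspeed=186.2 kt
Leg 4: track=30.1°, groundspeed=151.6 kt
Leg 5: track=137.5°, groundspeed=167.9 kt

Leg 1: heading 317.1°; drift -7.8° → track 309.3°, groundspeed 180.2 kt
Leg 2: heading 101.8°; drift +6.3° → track 108.1°, groundspeed 157.2 kt
Leg 3: heading 301.7°; drift -6.9° → track 294.8°, groundspeed 186.2 kt
Leg 4: heading 33.9°; drift -3.8° → track 30.1°, groundspeed 151.6 kt
Leg 5: heading 129.4°; drift +8.1° → track 137.5°, groundspeed 167.9 kt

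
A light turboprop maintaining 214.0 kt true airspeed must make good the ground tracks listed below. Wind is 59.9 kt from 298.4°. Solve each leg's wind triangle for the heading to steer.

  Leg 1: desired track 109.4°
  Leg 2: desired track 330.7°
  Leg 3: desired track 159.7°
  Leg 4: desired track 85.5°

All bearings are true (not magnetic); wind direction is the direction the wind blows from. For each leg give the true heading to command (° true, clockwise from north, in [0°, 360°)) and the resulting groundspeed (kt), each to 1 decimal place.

Leg 1: desired track 109.4°; wind correction -2.5° → command heading 106.9°, groundspeed 273.0 kt
Leg 2: desired track 330.7°; wind correction -8.6° → command heading 322.1°, groundspeed 161.0 kt
Leg 3: desired track 159.7°; wind correction +10.6° → command heading 170.3°, groundspeed 255.3 kt
Leg 4: desired track 85.5°; wind correction -8.7° → command heading 76.8°, groundspeed 261.8 kt

Leg 1: heading=106.9°, groundspeed=273.0 kt
Leg 2: heading=322.1°, groundspeed=161.0 kt
Leg 3: heading=170.3°, groundspeed=255.3 kt
Leg 4: heading=76.8°, groundspeed=261.8 kt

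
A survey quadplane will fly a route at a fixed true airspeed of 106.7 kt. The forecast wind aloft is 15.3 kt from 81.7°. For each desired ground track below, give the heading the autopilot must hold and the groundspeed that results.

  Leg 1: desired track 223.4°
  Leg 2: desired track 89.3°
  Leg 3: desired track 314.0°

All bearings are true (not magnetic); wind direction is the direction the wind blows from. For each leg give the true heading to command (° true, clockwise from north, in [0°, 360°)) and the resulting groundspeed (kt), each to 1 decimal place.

Leg 1: desired track 223.4°; wind correction -5.1° → command heading 218.3°, groundspeed 118.3 kt
Leg 2: desired track 89.3°; wind correction -1.1° → command heading 88.2°, groundspeed 91.5 kt
Leg 3: desired track 314.0°; wind correction +6.5° → command heading 320.5°, groundspeed 115.4 kt

Leg 1: heading=218.3°, groundspeed=118.3 kt
Leg 2: heading=88.2°, groundspeed=91.5 kt
Leg 3: heading=320.5°, groundspeed=115.4 kt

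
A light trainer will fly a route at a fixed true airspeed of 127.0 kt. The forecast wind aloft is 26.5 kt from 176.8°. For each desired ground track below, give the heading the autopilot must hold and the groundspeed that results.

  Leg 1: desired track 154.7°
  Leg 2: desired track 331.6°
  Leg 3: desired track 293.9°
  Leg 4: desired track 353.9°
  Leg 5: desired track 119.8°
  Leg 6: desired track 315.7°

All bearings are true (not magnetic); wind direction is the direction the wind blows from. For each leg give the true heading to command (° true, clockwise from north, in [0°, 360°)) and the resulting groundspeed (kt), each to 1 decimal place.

Leg 1: desired track 154.7°; wind correction +4.5° → command heading 159.2°, groundspeed 102.1 kt
Leg 2: desired track 331.6°; wind correction -5.1° → command heading 326.5°, groundspeed 150.5 kt
Leg 3: desired track 293.9°; wind correction -10.7° → command heading 283.2°, groundspeed 136.9 kt
Leg 4: desired track 353.9°; wind correction -0.6° → command heading 353.3°, groundspeed 153.5 kt
Leg 5: desired track 119.8°; wind correction +10.1° → command heading 129.9°, groundspeed 110.6 kt
Leg 6: desired track 315.7°; wind correction -7.9° → command heading 307.8°, groundspeed 145.8 kt

Leg 1: heading=159.2°, groundspeed=102.1 kt
Leg 2: heading=326.5°, groundspeed=150.5 kt
Leg 3: heading=283.2°, groundspeed=136.9 kt
Leg 4: heading=353.3°, groundspeed=153.5 kt
Leg 5: heading=129.9°, groundspeed=110.6 kt
Leg 6: heading=307.8°, groundspeed=145.8 kt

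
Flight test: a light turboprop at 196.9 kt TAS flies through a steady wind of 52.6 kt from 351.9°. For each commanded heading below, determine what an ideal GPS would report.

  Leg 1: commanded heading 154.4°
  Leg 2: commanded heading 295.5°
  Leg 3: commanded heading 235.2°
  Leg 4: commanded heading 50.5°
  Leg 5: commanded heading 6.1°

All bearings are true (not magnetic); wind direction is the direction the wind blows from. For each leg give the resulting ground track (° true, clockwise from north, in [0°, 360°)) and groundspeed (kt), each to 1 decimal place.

Leg 1: track=158.1°, groundspeed=247.6 kt
Leg 2: track=280.9°, groundspeed=173.4 kt
Leg 3: track=223.2°, groundspeed=225.5 kt
Leg 4: track=65.3°, groundspeed=175.3 kt
Leg 5: track=11.2°, groundspeed=146.5 kt

Leg 1: heading 154.4°; drift +3.7° → track 158.1°, groundspeed 247.6 kt
Leg 2: heading 295.5°; drift -14.6° → track 280.9°, groundspeed 173.4 kt
Leg 3: heading 235.2°; drift -12.0° → track 223.2°, groundspeed 225.5 kt
Leg 4: heading 50.5°; drift +14.8° → track 65.3°, groundspeed 175.3 kt
Leg 5: heading 6.1°; drift +5.1° → track 11.2°, groundspeed 146.5 kt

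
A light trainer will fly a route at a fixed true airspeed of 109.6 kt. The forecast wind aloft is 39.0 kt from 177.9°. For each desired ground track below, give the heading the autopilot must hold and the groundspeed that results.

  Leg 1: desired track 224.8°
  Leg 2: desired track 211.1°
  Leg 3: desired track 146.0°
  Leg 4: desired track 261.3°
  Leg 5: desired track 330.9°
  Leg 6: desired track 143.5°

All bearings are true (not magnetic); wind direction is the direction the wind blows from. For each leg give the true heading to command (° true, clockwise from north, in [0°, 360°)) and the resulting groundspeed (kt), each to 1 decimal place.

Leg 1: desired track 224.8°; wind correction -15.1° → command heading 209.7°, groundspeed 79.2 kt
Leg 2: desired track 211.1°; wind correction -11.2° → command heading 199.9°, groundspeed 74.9 kt
Leg 3: desired track 146.0°; wind correction +10.8° → command heading 156.8°, groundspeed 74.5 kt
Leg 4: desired track 261.3°; wind correction -20.7° → command heading 240.6°, groundspeed 98.0 kt
Leg 5: desired track 330.9°; wind correction -9.3° → command heading 321.6°, groundspeed 142.9 kt
Leg 6: desired track 143.5°; wind correction +11.6° → command heading 155.1°, groundspeed 75.2 kt

Leg 1: heading=209.7°, groundspeed=79.2 kt
Leg 2: heading=199.9°, groundspeed=74.9 kt
Leg 3: heading=156.8°, groundspeed=74.5 kt
Leg 4: heading=240.6°, groundspeed=98.0 kt
Leg 5: heading=321.6°, groundspeed=142.9 kt
Leg 6: heading=155.1°, groundspeed=75.2 kt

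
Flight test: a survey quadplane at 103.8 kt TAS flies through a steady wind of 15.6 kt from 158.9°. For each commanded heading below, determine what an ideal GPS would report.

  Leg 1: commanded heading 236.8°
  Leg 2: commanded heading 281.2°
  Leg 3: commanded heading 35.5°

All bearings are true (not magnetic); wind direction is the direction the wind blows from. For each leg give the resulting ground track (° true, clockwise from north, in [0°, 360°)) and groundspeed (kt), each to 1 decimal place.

Leg 1: heading 236.8°; drift +8.6° → track 245.4°, groundspeed 101.7 kt
Leg 2: heading 281.2°; drift +6.7° → track 287.9°, groundspeed 112.9 kt
Leg 3: heading 35.5°; drift -6.6° → track 28.9°, groundspeed 113.1 kt

Leg 1: track=245.4°, groundspeed=101.7 kt
Leg 2: track=287.9°, groundspeed=112.9 kt
Leg 3: track=28.9°, groundspeed=113.1 kt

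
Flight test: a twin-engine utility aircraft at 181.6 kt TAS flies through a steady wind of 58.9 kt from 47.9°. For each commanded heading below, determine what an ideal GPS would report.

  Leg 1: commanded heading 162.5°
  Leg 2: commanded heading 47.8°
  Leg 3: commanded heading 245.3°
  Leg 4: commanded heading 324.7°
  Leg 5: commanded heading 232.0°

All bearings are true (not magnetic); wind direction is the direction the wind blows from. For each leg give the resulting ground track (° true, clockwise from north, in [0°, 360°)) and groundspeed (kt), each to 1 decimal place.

Leg 1: track=177.1°, groundspeed=213.0 kt
Leg 2: track=47.8°, groundspeed=122.7 kt
Leg 3: track=241.1°, groundspeed=238.5 kt
Leg 4: track=306.2°, groundspeed=184.2 kt
Leg 5: track=231.0°, groundspeed=240.4 kt

Leg 1: heading 162.5°; drift +14.6° → track 177.1°, groundspeed 213.0 kt
Leg 2: heading 47.8°; drift +0.0° → track 47.8°, groundspeed 122.7 kt
Leg 3: heading 245.3°; drift -4.2° → track 241.1°, groundspeed 238.5 kt
Leg 4: heading 324.7°; drift -18.5° → track 306.2°, groundspeed 184.2 kt
Leg 5: heading 232.0°; drift -1.0° → track 231.0°, groundspeed 240.4 kt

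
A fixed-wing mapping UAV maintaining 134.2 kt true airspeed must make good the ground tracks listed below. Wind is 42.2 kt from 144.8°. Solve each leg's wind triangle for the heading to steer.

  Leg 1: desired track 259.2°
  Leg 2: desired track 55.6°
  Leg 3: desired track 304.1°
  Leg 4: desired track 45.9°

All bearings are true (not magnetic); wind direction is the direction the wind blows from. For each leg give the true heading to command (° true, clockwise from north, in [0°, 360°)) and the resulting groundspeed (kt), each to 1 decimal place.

Leg 1: desired track 259.2°; wind correction -16.6° → command heading 242.6°, groundspeed 146.0 kt
Leg 2: desired track 55.6°; wind correction +18.3° → command heading 73.9°, groundspeed 126.8 kt
Leg 3: desired track 304.1°; wind correction -6.4° → command heading 297.7°, groundspeed 172.8 kt
Leg 4: desired track 45.9°; wind correction +18.1° → command heading 64.0°, groundspeed 134.1 kt

Leg 1: heading=242.6°, groundspeed=146.0 kt
Leg 2: heading=73.9°, groundspeed=126.8 kt
Leg 3: heading=297.7°, groundspeed=172.8 kt
Leg 4: heading=64.0°, groundspeed=134.1 kt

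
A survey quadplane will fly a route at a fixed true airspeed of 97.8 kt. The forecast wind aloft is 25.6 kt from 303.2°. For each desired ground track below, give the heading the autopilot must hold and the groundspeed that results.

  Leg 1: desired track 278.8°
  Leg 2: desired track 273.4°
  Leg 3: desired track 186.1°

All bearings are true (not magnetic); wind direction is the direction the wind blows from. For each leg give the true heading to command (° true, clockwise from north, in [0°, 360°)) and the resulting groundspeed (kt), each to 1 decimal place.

Leg 1: heading=285.0°, groundspeed=73.9 kt
Leg 2: heading=280.9°, groundspeed=74.8 kt
Leg 3: heading=199.6°, groundspeed=106.8 kt

Leg 1: desired track 278.8°; wind correction +6.2° → command heading 285.0°, groundspeed 73.9 kt
Leg 2: desired track 273.4°; wind correction +7.5° → command heading 280.9°, groundspeed 74.8 kt
Leg 3: desired track 186.1°; wind correction +13.5° → command heading 199.6°, groundspeed 106.8 kt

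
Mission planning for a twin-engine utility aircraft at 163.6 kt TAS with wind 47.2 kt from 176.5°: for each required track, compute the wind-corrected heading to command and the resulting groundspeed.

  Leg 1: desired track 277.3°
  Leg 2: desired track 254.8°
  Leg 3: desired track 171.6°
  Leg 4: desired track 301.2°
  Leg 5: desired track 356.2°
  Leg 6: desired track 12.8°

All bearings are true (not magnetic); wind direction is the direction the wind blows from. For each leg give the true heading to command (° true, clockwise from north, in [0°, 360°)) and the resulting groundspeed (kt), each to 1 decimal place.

Leg 1: desired track 277.3°; wind correction -16.5° → command heading 260.8°, groundspeed 165.7 kt
Leg 2: desired track 254.8°; wind correction -16.4° → command heading 238.4°, groundspeed 147.4 kt
Leg 3: desired track 171.6°; wind correction +1.4° → command heading 173.0°, groundspeed 116.5 kt
Leg 4: desired track 301.2°; wind correction -13.7° → command heading 287.5°, groundspeed 185.8 kt
Leg 5: desired track 356.2°; wind correction -0.1° → command heading 356.1°, groundspeed 210.8 kt
Leg 6: desired track 12.8°; wind correction +4.6° → command heading 17.4°, groundspeed 208.4 kt

Leg 1: heading=260.8°, groundspeed=165.7 kt
Leg 2: heading=238.4°, groundspeed=147.4 kt
Leg 3: heading=173.0°, groundspeed=116.5 kt
Leg 4: heading=287.5°, groundspeed=185.8 kt
Leg 5: heading=356.1°, groundspeed=210.8 kt
Leg 6: heading=17.4°, groundspeed=208.4 kt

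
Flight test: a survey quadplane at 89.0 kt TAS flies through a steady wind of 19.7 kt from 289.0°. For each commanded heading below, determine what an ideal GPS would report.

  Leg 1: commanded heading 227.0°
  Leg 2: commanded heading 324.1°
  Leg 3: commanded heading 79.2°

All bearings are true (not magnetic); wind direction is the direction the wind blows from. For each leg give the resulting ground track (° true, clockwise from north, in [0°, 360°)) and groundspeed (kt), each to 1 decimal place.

Leg 1: track=214.7°, groundspeed=81.6 kt
Leg 2: track=332.9°, groundspeed=73.8 kt
Leg 3: track=84.5°, groundspeed=106.5 kt

Leg 1: heading 227.0°; drift -12.3° → track 214.7°, groundspeed 81.6 kt
Leg 2: heading 324.1°; drift +8.8° → track 332.9°, groundspeed 73.8 kt
Leg 3: heading 79.2°; drift +5.3° → track 84.5°, groundspeed 106.5 kt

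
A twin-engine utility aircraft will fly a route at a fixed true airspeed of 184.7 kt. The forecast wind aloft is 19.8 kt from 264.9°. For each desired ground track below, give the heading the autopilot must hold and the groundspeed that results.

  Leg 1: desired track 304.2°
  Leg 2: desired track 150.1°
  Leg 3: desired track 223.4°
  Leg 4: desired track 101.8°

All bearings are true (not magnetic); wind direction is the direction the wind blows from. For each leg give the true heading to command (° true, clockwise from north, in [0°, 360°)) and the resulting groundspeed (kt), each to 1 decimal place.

Leg 1: desired track 304.2°; wind correction -3.9° → command heading 300.3°, groundspeed 169.0 kt
Leg 2: desired track 150.1°; wind correction +5.6° → command heading 155.7°, groundspeed 192.1 kt
Leg 3: desired track 223.4°; wind correction +4.1° → command heading 227.5°, groundspeed 169.4 kt
Leg 4: desired track 101.8°; wind correction +1.8° → command heading 103.6°, groundspeed 203.6 kt

Leg 1: heading=300.3°, groundspeed=169.0 kt
Leg 2: heading=155.7°, groundspeed=192.1 kt
Leg 3: heading=227.5°, groundspeed=169.4 kt
Leg 4: heading=103.6°, groundspeed=203.6 kt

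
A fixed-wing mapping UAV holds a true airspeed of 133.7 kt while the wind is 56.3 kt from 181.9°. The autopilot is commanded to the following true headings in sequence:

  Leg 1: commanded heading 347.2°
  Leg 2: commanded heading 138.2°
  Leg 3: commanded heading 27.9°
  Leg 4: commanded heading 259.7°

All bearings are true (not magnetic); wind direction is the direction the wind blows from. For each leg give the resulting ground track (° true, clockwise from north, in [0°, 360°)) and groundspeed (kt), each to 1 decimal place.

Leg 1: track=351.5°, groundspeed=188.7 kt
Leg 2: track=115.5°, groundspeed=100.8 kt
Leg 3: track=20.3°, groundspeed=185.9 kt
Leg 4: track=284.0°, groundspeed=133.7 kt

Leg 1: heading 347.2°; drift +4.3° → track 351.5°, groundspeed 188.7 kt
Leg 2: heading 138.2°; drift -22.7° → track 115.5°, groundspeed 100.8 kt
Leg 3: heading 27.9°; drift -7.6° → track 20.3°, groundspeed 185.9 kt
Leg 4: heading 259.7°; drift +24.3° → track 284.0°, groundspeed 133.7 kt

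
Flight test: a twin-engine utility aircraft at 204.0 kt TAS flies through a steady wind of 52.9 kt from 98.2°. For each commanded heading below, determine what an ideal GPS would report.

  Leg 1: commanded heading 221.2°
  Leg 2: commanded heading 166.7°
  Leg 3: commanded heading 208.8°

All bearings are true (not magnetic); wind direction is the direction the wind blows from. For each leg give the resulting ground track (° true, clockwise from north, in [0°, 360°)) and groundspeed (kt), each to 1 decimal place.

Leg 1: track=232.0°, groundspeed=237.0 kt
Leg 2: track=181.6°, groundspeed=191.1 kt
Leg 3: track=221.3°, groundspeed=228.1 kt

Leg 1: heading 221.2°; drift +10.8° → track 232.0°, groundspeed 237.0 kt
Leg 2: heading 166.7°; drift +14.9° → track 181.6°, groundspeed 191.1 kt
Leg 3: heading 208.8°; drift +12.5° → track 221.3°, groundspeed 228.1 kt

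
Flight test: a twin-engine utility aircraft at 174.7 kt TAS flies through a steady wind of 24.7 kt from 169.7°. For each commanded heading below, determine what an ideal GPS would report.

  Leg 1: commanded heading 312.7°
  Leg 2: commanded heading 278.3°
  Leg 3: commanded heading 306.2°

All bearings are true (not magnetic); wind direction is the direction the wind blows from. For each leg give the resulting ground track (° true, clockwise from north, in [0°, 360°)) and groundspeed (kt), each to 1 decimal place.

Leg 1: track=317.1°, groundspeed=195.0 kt
Leg 2: track=285.6°, groundspeed=184.1 kt
Leg 3: track=311.2°, groundspeed=193.4 kt

Leg 1: heading 312.7°; drift +4.4° → track 317.1°, groundspeed 195.0 kt
Leg 2: heading 278.3°; drift +7.3° → track 285.6°, groundspeed 184.1 kt
Leg 3: heading 306.2°; drift +5.0° → track 311.2°, groundspeed 193.4 kt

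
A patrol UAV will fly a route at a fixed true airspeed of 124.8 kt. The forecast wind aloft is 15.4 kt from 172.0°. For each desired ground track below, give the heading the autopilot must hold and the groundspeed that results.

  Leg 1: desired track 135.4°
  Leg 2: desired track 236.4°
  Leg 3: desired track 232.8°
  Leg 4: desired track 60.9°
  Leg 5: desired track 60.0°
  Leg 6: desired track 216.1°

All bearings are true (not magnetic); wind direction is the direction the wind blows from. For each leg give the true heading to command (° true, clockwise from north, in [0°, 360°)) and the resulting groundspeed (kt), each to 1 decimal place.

Leg 1: heading=139.6°, groundspeed=112.1 kt
Leg 2: heading=230.0°, groundspeed=117.4 kt
Leg 3: heading=226.6°, groundspeed=116.6 kt
Leg 4: heading=67.5°, groundspeed=129.5 kt
Leg 5: heading=66.6°, groundspeed=129.7 kt
Leg 6: heading=211.2°, groundspeed=113.3 kt

Leg 1: desired track 135.4°; wind correction +4.2° → command heading 139.6°, groundspeed 112.1 kt
Leg 2: desired track 236.4°; wind correction -6.4° → command heading 230.0°, groundspeed 117.4 kt
Leg 3: desired track 232.8°; wind correction -6.2° → command heading 226.6°, groundspeed 116.6 kt
Leg 4: desired track 60.9°; wind correction +6.6° → command heading 67.5°, groundspeed 129.5 kt
Leg 5: desired track 60.0°; wind correction +6.6° → command heading 66.6°, groundspeed 129.7 kt
Leg 6: desired track 216.1°; wind correction -4.9° → command heading 211.2°, groundspeed 113.3 kt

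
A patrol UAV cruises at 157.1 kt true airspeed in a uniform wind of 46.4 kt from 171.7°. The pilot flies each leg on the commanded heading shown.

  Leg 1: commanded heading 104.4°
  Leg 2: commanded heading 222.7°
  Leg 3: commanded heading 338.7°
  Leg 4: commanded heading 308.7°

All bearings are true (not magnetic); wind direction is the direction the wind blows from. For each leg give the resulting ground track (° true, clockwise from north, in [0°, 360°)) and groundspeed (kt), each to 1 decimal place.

Leg 1: track=87.3°, groundspeed=145.6 kt
Leg 2: track=238.4°, groundspeed=132.9 kt
Leg 3: track=341.7°, groundspeed=202.6 kt
Leg 4: track=318.1°, groundspeed=193.6 kt

Leg 1: heading 104.4°; drift -17.1° → track 87.3°, groundspeed 145.6 kt
Leg 2: heading 222.7°; drift +15.7° → track 238.4°, groundspeed 132.9 kt
Leg 3: heading 338.7°; drift +3.0° → track 341.7°, groundspeed 202.6 kt
Leg 4: heading 308.7°; drift +9.4° → track 318.1°, groundspeed 193.6 kt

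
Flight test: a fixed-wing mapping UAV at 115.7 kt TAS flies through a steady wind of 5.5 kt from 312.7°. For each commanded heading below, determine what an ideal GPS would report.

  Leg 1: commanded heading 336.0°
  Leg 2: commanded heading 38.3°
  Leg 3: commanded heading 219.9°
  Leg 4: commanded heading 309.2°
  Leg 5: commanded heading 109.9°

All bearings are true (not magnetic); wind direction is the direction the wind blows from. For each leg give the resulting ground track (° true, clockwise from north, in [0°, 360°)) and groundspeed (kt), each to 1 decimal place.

Leg 1: track=337.1°, groundspeed=110.7 kt
Leg 2: track=41.0°, groundspeed=115.4 kt
Leg 3: track=217.2°, groundspeed=116.1 kt
Leg 4: track=309.0°, groundspeed=110.2 kt
Leg 5: track=110.9°, groundspeed=120.8 kt

Leg 1: heading 336.0°; drift +1.1° → track 337.1°, groundspeed 110.7 kt
Leg 2: heading 38.3°; drift +2.7° → track 41.0°, groundspeed 115.4 kt
Leg 3: heading 219.9°; drift -2.7° → track 217.2°, groundspeed 116.1 kt
Leg 4: heading 309.2°; drift -0.2° → track 309.0°, groundspeed 110.2 kt
Leg 5: heading 109.9°; drift +1.0° → track 110.9°, groundspeed 120.8 kt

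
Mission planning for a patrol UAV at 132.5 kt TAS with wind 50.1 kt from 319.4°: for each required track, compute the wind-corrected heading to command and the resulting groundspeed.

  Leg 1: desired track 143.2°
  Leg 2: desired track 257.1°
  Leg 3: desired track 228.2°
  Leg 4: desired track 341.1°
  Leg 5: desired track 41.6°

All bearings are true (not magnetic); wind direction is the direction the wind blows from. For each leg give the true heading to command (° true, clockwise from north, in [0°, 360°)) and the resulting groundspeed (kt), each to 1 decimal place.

Leg 1: desired track 143.2°; wind correction +1.4° → command heading 144.6°, groundspeed 182.4 kt
Leg 2: desired track 257.1°; wind correction +19.6° → command heading 276.7°, groundspeed 101.6 kt
Leg 3: desired track 228.2°; wind correction +22.2° → command heading 250.4°, groundspeed 123.7 kt
Leg 4: desired track 341.1°; wind correction -8.0° → command heading 333.1°, groundspeed 84.6 kt
Leg 5: desired track 41.6°; wind correction -22.0° → command heading 19.6°, groundspeed 116.1 kt

Leg 1: heading=144.6°, groundspeed=182.4 kt
Leg 2: heading=276.7°, groundspeed=101.6 kt
Leg 3: heading=250.4°, groundspeed=123.7 kt
Leg 4: heading=333.1°, groundspeed=84.6 kt
Leg 5: heading=19.6°, groundspeed=116.1 kt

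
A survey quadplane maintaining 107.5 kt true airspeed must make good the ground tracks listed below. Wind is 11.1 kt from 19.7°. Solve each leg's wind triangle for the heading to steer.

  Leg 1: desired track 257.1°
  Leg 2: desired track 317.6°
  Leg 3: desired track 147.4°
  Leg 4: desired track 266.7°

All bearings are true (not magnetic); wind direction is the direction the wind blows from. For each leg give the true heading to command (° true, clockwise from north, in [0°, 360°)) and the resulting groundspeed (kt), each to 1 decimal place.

Leg 1: heading=262.1°, groundspeed=113.1 kt
Leg 2: heading=322.8°, groundspeed=101.9 kt
Leg 3: heading=142.7°, groundspeed=113.9 kt
Leg 4: heading=272.2°, groundspeed=111.4 kt

Leg 1: desired track 257.1°; wind correction +5.0° → command heading 262.1°, groundspeed 113.1 kt
Leg 2: desired track 317.6°; wind correction +5.2° → command heading 322.8°, groundspeed 101.9 kt
Leg 3: desired track 147.4°; wind correction -4.7° → command heading 142.7°, groundspeed 113.9 kt
Leg 4: desired track 266.7°; wind correction +5.5° → command heading 272.2°, groundspeed 111.4 kt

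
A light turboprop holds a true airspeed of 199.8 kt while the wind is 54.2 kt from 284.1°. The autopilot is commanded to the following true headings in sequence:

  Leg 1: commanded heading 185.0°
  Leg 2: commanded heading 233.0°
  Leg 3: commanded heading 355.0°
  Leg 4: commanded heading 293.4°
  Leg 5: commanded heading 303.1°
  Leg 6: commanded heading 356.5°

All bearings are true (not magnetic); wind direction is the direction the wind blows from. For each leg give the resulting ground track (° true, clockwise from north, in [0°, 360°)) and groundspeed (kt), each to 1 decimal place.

Leg 1: track=170.6°, groundspeed=215.1 kt
Leg 2: track=218.7°, groundspeed=171.0 kt
Leg 3: track=10.7°, groundspeed=189.1 kt
Leg 4: track=296.8°, groundspeed=146.6 kt
Leg 5: track=309.9°, groundspeed=149.6 kt
Leg 6: track=12.2°, groundspeed=190.5 kt

Leg 1: heading 185.0°; drift -14.4° → track 170.6°, groundspeed 215.1 kt
Leg 2: heading 233.0°; drift -14.3° → track 218.7°, groundspeed 171.0 kt
Leg 3: heading 355.0°; drift +15.7° → track 10.7°, groundspeed 189.1 kt
Leg 4: heading 293.4°; drift +3.4° → track 296.8°, groundspeed 146.6 kt
Leg 5: heading 303.1°; drift +6.8° → track 309.9°, groundspeed 149.6 kt
Leg 6: heading 356.5°; drift +15.7° → track 12.2°, groundspeed 190.5 kt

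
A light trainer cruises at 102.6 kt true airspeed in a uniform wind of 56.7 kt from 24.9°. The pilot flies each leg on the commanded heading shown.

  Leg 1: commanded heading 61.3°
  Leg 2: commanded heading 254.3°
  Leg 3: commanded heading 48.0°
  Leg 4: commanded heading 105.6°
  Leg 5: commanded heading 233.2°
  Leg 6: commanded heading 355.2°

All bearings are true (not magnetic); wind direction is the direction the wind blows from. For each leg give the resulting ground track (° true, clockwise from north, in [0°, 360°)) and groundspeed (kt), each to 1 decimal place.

Leg 1: heading 61.3°; drift +30.6° → track 91.9°, groundspeed 66.2 kt
Leg 2: heading 254.3°; drift -17.2° → track 237.1°, groundspeed 146.0 kt
Leg 3: heading 48.0°; drift +23.8° → track 71.8°, groundspeed 55.1 kt
Leg 4: heading 105.6°; drift +30.9° → track 136.5°, groundspeed 108.9 kt
Leg 5: heading 233.2°; drift -10.0° → track 223.2°, groundspeed 154.9 kt
Leg 6: heading 355.2°; drift -27.8° → track 327.4°, groundspeed 60.3 kt

Leg 1: track=91.9°, groundspeed=66.2 kt
Leg 2: track=237.1°, groundspeed=146.0 kt
Leg 3: track=71.8°, groundspeed=55.1 kt
Leg 4: track=136.5°, groundspeed=108.9 kt
Leg 5: track=223.2°, groundspeed=154.9 kt
Leg 6: track=327.4°, groundspeed=60.3 kt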